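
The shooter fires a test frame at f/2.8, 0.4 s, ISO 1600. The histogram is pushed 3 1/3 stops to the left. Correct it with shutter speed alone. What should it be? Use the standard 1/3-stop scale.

4 s

Underexposed by 3 1/3 stops → need 3 1/3 stops brighter.
Shutter speed: 0.4 → 0.5 → 0.6 → 0.8 → 1 → 1.3 → 1.6 → 2 → 2.5 → 3.2 → 4.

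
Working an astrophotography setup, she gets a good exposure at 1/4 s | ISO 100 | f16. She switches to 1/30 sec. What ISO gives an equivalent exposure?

Shutter speed: 1/4 → 1/8 → 1/15 → 1/30 — 3 stops shorter (darker).
Need 3 stops brighter from the ISO: 100 → 200 → 400 → 800.

ISO 800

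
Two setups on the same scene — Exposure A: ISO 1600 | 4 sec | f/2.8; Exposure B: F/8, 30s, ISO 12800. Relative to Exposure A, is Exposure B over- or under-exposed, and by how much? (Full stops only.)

Aperture: f/2.8 → f/4 → f/5.6 → f/8 — 3 stops smaller aperture (darker).
Shutter speed: 4 → 8 → 15 → 30 — 3 stops longer (brighter).
ISO: 1600 → 3200 → 6400 → 12800 — 3 stops raised (brighter).
Net: −3 +3 +3 = +3 stops.

3 stops brighter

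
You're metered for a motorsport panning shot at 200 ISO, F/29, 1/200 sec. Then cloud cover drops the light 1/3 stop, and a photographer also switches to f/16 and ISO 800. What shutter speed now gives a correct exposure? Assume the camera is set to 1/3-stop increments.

1/2000s

Scene light: 1/3 stop darker.
Aperture: f/29 → f/25 → f/22 → f/20 → f/18 → f/16 — 1 2/3 stops wider (brighter).
ISO: 200 → 250 → 320 → 400 → 500 → 640 → 800 — 2 stops higher (brighter).
Net so far: 3 1/3 stops brighter. Shutter speed: 1/200 → 1/250 → 1/320 → 1/400 → 1/500 → 1/640 → 1/800 → 1/1000 → 1/1250 → 1/1600 → 1/2000.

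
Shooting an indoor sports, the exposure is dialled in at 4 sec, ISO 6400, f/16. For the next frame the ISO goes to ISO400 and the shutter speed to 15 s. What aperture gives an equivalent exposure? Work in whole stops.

ISO: 6400 → 3200 → 1600 → 800 → 400 — 4 stops lower (darker).
Shutter speed: 4 → 8 → 15 — 2 stops longer (brighter).
Net change so far: 2 stops darker. Offset with the aperture: f/16 → f/11 → f/8.

f/8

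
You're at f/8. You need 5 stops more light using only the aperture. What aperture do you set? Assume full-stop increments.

Aperture: f/8 → f/5.6 → f/4 → f/2.8 → f/2 → f/1.4 — 5 stops larger aperture (brighter).

f/1.4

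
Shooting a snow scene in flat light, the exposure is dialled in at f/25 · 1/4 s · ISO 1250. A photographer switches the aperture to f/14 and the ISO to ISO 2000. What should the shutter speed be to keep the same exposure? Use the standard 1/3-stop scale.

1/20s

Aperture: f/25 → f/22 → f/20 → f/18 → f/16 → f/14 — 1 2/3 stops wider (brighter).
ISO: 1250 → 1600 → 2000 — 2/3 stop higher (brighter).
Net change so far: 2 1/3 stops brighter. Offset with the shutter speed: 1/4 → 1/5 → 1/6 → 1/8 → 1/10 → 1/13 → 1/15 → 1/20.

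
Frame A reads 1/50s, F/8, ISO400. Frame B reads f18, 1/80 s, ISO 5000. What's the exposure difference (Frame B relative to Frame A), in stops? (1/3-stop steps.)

2/3 stop brighter

Aperture: f/8 → f/9 → f/10 → f/11 → f/13 → f/14 → f/16 → f/18 — 2 1/3 stops stopped down (darker).
Shutter speed: 1/50 → 1/60 → 1/80 — 2/3 stop shorter (darker).
ISO: 400 → 500 → 640 → 800 → 1000 → 1250 → 1600 → 2000 → 2500 → 3200 → 4000 → 5000 — 3 2/3 stops higher (brighter).
Net: −2 1/3 −2/3 +3 2/3 = +2/3 stops.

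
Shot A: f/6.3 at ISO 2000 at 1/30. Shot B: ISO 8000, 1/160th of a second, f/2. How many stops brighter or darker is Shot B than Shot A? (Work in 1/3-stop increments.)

Aperture: f/6.3 → f/5.6 → f/5 → f/4.5 → f/4 → f/3.5 → f/3.2 → f/2.8 → f/2.5 → f/2.2 → f/2 — 3 1/3 stops wider (brighter).
Shutter speed: 1/30 → 1/40 → 1/50 → 1/60 → 1/80 → 1/100 → 1/125 → 1/160 — 2 1/3 stops shorter (darker).
ISO: 2000 → 2500 → 3200 → 4000 → 5000 → 6400 → 8000 — 2 stops raised (brighter).
Net: +3 1/3 −2 1/3 +2 = +3 stops.

3 stops brighter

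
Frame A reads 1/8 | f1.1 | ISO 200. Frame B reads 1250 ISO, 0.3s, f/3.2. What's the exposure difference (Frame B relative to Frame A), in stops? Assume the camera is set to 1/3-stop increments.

1 stop brighter

Aperture: f/1.1 → f/1.2 → f/1.4 → f/1.6 → f/1.8 → f/2 → f/2.2 → f/2.5 → f/2.8 → f/3.2 — 3 stops stopped down (darker).
Shutter speed: 1/8 → 1/6 → 1/5 → 1/4 → 0.3 — 1 1/3 stops longer (brighter).
ISO: 200 → 250 → 320 → 400 → 500 → 640 → 800 → 1000 → 1250 — 2 2/3 stops higher (brighter).
Net: −3 +1 1/3 +2 2/3 = +1 stop.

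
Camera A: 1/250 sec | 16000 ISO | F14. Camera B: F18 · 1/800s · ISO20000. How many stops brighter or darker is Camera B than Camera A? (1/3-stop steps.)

2 stops darker

Aperture: f/14 → f/16 → f/18 — 2/3 stop stopped down (darker).
Shutter speed: 1/250 → 1/320 → 1/400 → 1/500 → 1/640 → 1/800 — 1 2/3 stops shorter (darker).
ISO: 16000 → 20000 — 1/3 stop higher (brighter).
Net: −2/3 −1 2/3 +1/3 = −2 stops.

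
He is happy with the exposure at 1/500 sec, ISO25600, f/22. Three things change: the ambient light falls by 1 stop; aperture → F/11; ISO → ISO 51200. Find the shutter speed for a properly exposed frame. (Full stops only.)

1/2000s

Scene light: 1 stop darker.
Aperture: f/22 → f/16 → f/11 — 2 stops opened up (brighter).
ISO: 25600 → 51200 — 1 stop higher (brighter).
Net so far: 2 stops brighter. Shutter speed: 1/500 → 1/1000 → 1/2000.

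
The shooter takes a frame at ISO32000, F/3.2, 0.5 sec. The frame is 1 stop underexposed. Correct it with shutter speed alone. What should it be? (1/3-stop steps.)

Underexposed by 1 stop → need 1 stop brighter.
Shutter speed: 0.5 → 0.6 → 0.8 → 1.

1 s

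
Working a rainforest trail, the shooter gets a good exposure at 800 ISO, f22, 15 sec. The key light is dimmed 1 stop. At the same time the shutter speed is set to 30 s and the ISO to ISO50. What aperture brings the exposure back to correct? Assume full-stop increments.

Scene light: 1 stop darker.
Shutter speed: 15 → 30 — 1 stop longer (brighter).
ISO: 800 → 400 → 200 → 100 → 50 — 4 stops lower (darker).
Net so far: 4 stops darker. Aperture: f/22 → f/16 → f/11 → f/8 → f/5.6.

f/5.6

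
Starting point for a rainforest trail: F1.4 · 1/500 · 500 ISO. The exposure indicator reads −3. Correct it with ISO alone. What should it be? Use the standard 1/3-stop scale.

ISO 4000

Underexposed by 3 stops → need 3 stops brighter.
ISO: 500 → 640 → 800 → 1000 → 1250 → 1600 → 2000 → 2500 → 3200 → 4000.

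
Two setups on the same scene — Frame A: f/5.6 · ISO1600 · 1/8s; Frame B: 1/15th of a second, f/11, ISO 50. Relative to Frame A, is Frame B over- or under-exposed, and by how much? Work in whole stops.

Aperture: f/5.6 → f/8 → f/11 — 2 stops stopped down (darker).
Shutter speed: 1/8 → 1/15 — 1 stop shorter (darker).
ISO: 1600 → 800 → 400 → 200 → 100 → 50 — 5 stops dropped (darker).
Net: −2 −1 −5 = −8 stops.

8 stops darker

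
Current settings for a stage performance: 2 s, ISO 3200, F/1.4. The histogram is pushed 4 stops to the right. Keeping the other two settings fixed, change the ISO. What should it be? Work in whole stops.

Overexposed by 4 stops → need 4 stops darker.
ISO: 3200 → 1600 → 800 → 400 → 200.

ISO 200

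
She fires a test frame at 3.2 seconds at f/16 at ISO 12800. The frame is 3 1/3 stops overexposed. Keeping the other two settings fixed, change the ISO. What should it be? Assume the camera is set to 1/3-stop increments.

ISO 1250

Overexposed by 3 1/3 stops → need 3 1/3 stops darker.
ISO: 12800 → 10000 → 8000 → 6400 → 5000 → 4000 → 3200 → 2500 → 2000 → 1600 → 1250.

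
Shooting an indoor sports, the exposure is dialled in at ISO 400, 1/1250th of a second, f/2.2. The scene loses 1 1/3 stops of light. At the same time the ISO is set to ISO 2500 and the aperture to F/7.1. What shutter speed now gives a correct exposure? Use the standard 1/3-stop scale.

1/320s

Scene light: 1 1/3 stops darker.
ISO: 400 → 500 → 640 → 800 → 1000 → 1250 → 1600 → 2000 → 2500 — 2 2/3 stops raised (brighter).
Aperture: f/2.2 → f/2.5 → f/2.8 → f/3.2 → f/3.5 → f/4 → f/4.5 → f/5 → f/5.6 → f/6.3 → f/7.1 — 3 1/3 stops smaller aperture (darker).
Net so far: 2 stops darker. Shutter speed: 1/1250 → 1/1000 → 1/800 → 1/640 → 1/500 → 1/400 → 1/320.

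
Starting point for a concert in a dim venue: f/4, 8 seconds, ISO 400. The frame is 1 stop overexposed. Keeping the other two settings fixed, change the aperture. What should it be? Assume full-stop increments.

Overexposed by 1 stop → need 1 stop darker.
Aperture: f/4 → f/5.6.

f/5.6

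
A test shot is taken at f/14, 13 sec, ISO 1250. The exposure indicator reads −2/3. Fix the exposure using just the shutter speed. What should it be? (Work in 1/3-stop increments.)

Underexposed by 2/3 stop → need 2/3 stop brighter.
Shutter speed: 13 → 15 → 20.

20 s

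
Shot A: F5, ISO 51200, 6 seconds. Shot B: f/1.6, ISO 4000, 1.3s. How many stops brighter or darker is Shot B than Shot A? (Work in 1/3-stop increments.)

Aperture: f/5 → f/4.5 → f/4 → f/3.5 → f/3.2 → f/2.8 → f/2.5 → f/2.2 → f/2 → f/1.8 → f/1.6 — 3 1/3 stops larger aperture (brighter).
Shutter speed: 6 → 5 → 4 → 3.2 → 2.5 → 2 → 1.6 → 1.3 — 2 1/3 stops shorter (darker).
ISO: 51200 → 40000 → 32000 → 25600 → 20000 → 16000 → 12800 → 10000 → 8000 → 6400 → 5000 → 4000 — 3 2/3 stops lower (darker).
Net: +3 1/3 −2 1/3 −3 2/3 = −2 2/3 stops.

2 2/3 stops darker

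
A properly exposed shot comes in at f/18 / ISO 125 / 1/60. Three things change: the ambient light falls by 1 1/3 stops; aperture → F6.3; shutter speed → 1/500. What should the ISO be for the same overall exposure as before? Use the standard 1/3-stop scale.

Scene light: 1 1/3 stops darker.
Aperture: f/18 → f/16 → f/14 → f/13 → f/11 → f/10 → f/9 → f/8 → f/7.1 → f/6.3 — 3 stops larger aperture (brighter).
Shutter speed: 1/60 → 1/80 → 1/100 → 1/125 → 1/160 → 1/200 → 1/250 → 1/320 → 1/400 → 1/500 — 3 stops faster (darker).
Net so far: 1 1/3 stops darker. ISO: 125 → 160 → 200 → 250 → 320.

ISO 320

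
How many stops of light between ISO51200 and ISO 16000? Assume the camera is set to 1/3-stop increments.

1 2/3 stops

51200 → 40000 → 32000 → 25600 → 20000 → 16000 — count the steps: 5 third-stops = 1 2/3 stops.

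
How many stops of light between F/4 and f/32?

6 stops

f/4 → f/5.6 → f/8 → f/11 → f/16 → f/22 → f/32 — count the steps: 6 stops.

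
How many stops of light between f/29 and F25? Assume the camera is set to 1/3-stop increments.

1/3 stop

f/29 → f/25 — count the steps: 1 third-stops = 1/3 stop.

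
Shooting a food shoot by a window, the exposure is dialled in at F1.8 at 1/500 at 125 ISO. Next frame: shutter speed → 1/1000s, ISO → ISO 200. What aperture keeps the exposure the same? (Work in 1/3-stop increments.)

Shutter speed: 1/500 → 1/640 → 1/800 → 1/1000 — 1 stop faster (darker).
ISO: 125 → 160 → 200 — 2/3 stop higher (brighter).
Net change so far: 1/3 stop darker. Offset with the aperture: f/1.8 → f/1.6.

f/1.6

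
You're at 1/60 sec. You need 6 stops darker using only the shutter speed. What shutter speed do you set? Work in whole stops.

Shutter speed: 1/60 → 1/125 → 1/250 → 1/500 → 1/1000 → 1/2000 → 1/4000 — 6 stops faster (darker).

1/4000s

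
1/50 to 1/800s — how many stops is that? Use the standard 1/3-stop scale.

1/50 → 1/60 → 1/80 → 1/100 → 1/125 → 1/160 → 1/200 → 1/250 → 1/320 → 1/400 → 1/500 → 1/640 → 1/800 — count the steps: 12 third-stops = 4 stops.

4 stops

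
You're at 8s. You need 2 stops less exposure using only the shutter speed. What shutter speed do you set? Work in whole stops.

Shutter speed: 8 → 4 → 2 — 2 stops shorter (darker).

2 s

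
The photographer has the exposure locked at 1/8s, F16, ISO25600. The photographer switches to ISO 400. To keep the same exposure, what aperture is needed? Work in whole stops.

ISO: 25600 → 12800 → 6400 → 3200 → 1600 → 800 → 400 — 6 stops dropped (darker).
Need 6 stops brighter from the aperture: f/16 → f/11 → f/8 → f/5.6 → f/4 → f/2.8 → f/2.

f/2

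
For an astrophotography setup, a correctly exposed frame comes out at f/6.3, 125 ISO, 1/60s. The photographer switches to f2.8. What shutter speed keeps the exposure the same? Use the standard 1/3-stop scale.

Aperture: f/6.3 → f/5.6 → f/5 → f/4.5 → f/4 → f/3.5 → f/3.2 → f/2.8 — 2 1/3 stops opened up (brighter).
Need 2 1/3 stops darker from the shutter speed: 1/60 → 1/80 → 1/100 → 1/125 → 1/160 → 1/200 → 1/250 → 1/320.

1/320s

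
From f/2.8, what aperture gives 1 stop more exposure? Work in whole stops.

Aperture: f/2.8 → f/2 — 1 stop opened up (brighter).

f/2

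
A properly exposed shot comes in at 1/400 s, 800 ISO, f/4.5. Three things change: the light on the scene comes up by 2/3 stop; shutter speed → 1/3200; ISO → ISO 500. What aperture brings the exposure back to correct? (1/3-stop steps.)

Scene light: 2/3 stop brighter.
Shutter speed: 1/400 → 1/500 → 1/640 → 1/800 → 1/1000 → 1/1250 → 1/1600 → 1/2000 → 1/2500 → 1/3200 — 3 stops faster (darker).
ISO: 800 → 640 → 500 — 2/3 stop lower (darker).
Net so far: 3 stops darker. Aperture: f/4.5 → f/4 → f/3.5 → f/3.2 → f/2.8 → f/2.5 → f/2.2 → f/2 → f/1.8 → f/1.6.

f/1.6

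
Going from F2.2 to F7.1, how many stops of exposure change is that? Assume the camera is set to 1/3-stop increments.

3 1/3 stops

f/2.2 → f/2.5 → f/2.8 → f/3.2 → f/3.5 → f/4 → f/4.5 → f/5 → f/5.6 → f/6.3 → f/7.1 — count the steps: 10 third-stops = 3 1/3 stops.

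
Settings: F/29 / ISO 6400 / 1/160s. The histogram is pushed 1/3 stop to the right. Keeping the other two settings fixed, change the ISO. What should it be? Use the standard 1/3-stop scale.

ISO 5000

Overexposed by 1/3 stop → need 1/3 stop darker.
ISO: 6400 → 5000.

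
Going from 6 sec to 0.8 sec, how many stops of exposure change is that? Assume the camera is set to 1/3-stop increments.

6 → 5 → 4 → 3.2 → 2.5 → 2 → 1.6 → 1.3 → 1 → 0.8 — count the steps: 9 third-stops = 3 stops.

3 stops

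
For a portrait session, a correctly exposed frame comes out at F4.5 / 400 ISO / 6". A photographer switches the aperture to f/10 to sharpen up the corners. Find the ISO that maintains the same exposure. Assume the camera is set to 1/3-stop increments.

ISO 2000

Aperture: f/4.5 → f/5 → f/5.6 → f/6.3 → f/7.1 → f/8 → f/9 → f/10 — 2 1/3 stops stopped down (darker).
Need 2 1/3 stops brighter from the ISO: 400 → 500 → 640 → 800 → 1000 → 1250 → 1600 → 2000.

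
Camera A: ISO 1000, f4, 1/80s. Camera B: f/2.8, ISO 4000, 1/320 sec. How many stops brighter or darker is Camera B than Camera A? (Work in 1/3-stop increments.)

Aperture: f/4 → f/3.5 → f/3.2 → f/2.8 — 1 stop larger aperture (brighter).
Shutter speed: 1/80 → 1/100 → 1/125 → 1/160 → 1/200 → 1/250 → 1/320 — 2 stops faster (darker).
ISO: 1000 → 1250 → 1600 → 2000 → 2500 → 3200 → 4000 — 2 stops higher (brighter).
Net: +1 −2 +2 = +1 stop.

1 stop brighter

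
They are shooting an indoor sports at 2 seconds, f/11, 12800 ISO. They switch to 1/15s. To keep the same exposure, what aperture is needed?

f/2

Shutter speed: 2 → 1 → 1/2 → 1/4 → 1/8 → 1/15 — 5 stops shorter (darker).
Need 5 stops brighter from the aperture: f/11 → f/8 → f/5.6 → f/4 → f/2.8 → f/2.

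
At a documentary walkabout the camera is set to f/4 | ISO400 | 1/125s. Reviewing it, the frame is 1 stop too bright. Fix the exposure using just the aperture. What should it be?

Overexposed by 1 stop → need 1 stop darker.
Aperture: f/4 → f/5.6.

f/5.6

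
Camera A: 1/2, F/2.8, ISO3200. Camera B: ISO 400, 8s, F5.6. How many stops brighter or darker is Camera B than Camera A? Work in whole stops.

1 stop darker

Aperture: f/2.8 → f/4 → f/5.6 — 2 stops narrower (darker).
Shutter speed: 1/2 → 1 → 2 → 4 → 8 — 4 stops longer (brighter).
ISO: 3200 → 1600 → 800 → 400 — 3 stops lower (darker).
Net: −2 +4 −3 = −1 stop.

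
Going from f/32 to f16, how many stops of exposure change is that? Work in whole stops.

f/32 → f/22 → f/16 — count the steps: 2 stops.

2 stops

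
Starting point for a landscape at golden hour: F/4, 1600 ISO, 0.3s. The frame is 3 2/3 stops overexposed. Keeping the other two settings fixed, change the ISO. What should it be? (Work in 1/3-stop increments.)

Overexposed by 3 2/3 stops → need 3 2/3 stops darker.
ISO: 1600 → 1250 → 1000 → 800 → 640 → 500 → 400 → 320 → 250 → 200 → 160 → 125.

ISO 125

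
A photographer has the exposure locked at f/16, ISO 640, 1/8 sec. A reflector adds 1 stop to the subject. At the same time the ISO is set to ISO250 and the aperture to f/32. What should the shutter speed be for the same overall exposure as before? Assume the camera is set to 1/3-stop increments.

0.6 s

Scene light: 1 stop brighter.
ISO: 640 → 500 → 400 → 320 → 250 — 1 1/3 stops lower (darker).
Aperture: f/16 → f/18 → f/20 → f/22 → f/25 → f/29 → f/32 — 2 stops smaller aperture (darker).
Net so far: 2 1/3 stops darker. Shutter speed: 1/8 → 1/6 → 1/5 → 1/4 → 0.3 → 0.4 → 0.5 → 0.6.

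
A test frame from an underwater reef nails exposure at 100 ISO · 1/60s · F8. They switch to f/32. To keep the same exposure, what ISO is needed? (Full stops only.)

Aperture: f/8 → f/11 → f/16 → f/22 → f/32 — 4 stops narrower (darker).
Need 4 stops brighter from the ISO: 100 → 200 → 400 → 800 → 1600.

ISO 1600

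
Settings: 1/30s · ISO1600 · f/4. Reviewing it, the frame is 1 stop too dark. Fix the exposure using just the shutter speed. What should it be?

1/15s

Underexposed by 1 stop → need 1 stop brighter.
Shutter speed: 1/30 → 1/15.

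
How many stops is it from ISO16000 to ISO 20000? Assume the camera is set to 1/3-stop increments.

1/3 stop

16000 → 20000 — count the steps: 1 third-stops = 1/3 stop.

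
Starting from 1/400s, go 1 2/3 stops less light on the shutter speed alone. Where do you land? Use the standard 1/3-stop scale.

1/1250s

Shutter speed: 1/400 → 1/500 → 1/640 → 1/800 → 1/1000 → 1/1250 — 1 2/3 stops faster (darker).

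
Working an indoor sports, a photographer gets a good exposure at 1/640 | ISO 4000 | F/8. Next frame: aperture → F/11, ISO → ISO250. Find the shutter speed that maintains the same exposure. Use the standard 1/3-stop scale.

Aperture: f/8 → f/9 → f/10 → f/11 — 1 stop narrower (darker).
ISO: 4000 → 3200 → 2500 → 2000 → 1600 → 1250 → 1000 → 800 → 640 → 500 → 400 → 320 → 250 — 4 stops lower (darker).
Net change so far: 5 stops darker. Offset with the shutter speed: 1/640 → 1/500 → 1/400 → 1/320 → 1/250 → 1/200 → 1/160 → 1/125 → 1/100 → 1/80 → 1/60 → 1/50 → 1/40 → 1/30 → 1/25 → 1/20.

1/20s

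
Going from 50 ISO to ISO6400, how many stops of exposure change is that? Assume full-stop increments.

7 stops

50 → 100 → 200 → 400 → 800 → 1600 → 3200 → 6400 — count the steps: 7 stops.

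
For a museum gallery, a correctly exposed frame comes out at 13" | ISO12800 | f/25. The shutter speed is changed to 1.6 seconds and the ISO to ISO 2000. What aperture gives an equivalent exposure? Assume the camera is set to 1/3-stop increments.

f/3.5

Shutter speed: 13 → 10 → 8 → 6 → 5 → 4 → 3.2 → 2.5 → 2 → 1.6 — 3 stops shorter (darker).
ISO: 12800 → 10000 → 8000 → 6400 → 5000 → 4000 → 3200 → 2500 → 2000 — 2 2/3 stops dropped (darker).
Net change so far: 5 2/3 stops darker. Offset with the aperture: f/25 → f/22 → f/20 → f/18 → f/16 → f/14 → f/13 → f/11 → f/10 → f/9 → f/8 → f/7.1 → f/6.3 → f/5.6 → f/5 → f/4.5 → f/4 → f/3.5.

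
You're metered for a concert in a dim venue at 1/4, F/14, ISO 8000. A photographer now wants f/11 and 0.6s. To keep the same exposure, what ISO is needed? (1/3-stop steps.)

ISO 2000

Aperture: f/14 → f/13 → f/11 — 2/3 stop wider (brighter).
Shutter speed: 1/4 → 0.3 → 0.4 → 0.5 → 0.6 — 1 1/3 stops longer (brighter).
Net change so far: 2 stops brighter. Offset with the ISO: 8000 → 6400 → 5000 → 4000 → 3200 → 2500 → 2000.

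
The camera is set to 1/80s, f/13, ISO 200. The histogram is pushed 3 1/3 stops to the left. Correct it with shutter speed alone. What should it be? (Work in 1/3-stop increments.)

Underexposed by 3 1/3 stops → need 3 1/3 stops brighter.
Shutter speed: 1/80 → 1/60 → 1/50 → 1/40 → 1/30 → 1/25 → 1/20 → 1/15 → 1/13 → 1/10 → 1/8.

1/8s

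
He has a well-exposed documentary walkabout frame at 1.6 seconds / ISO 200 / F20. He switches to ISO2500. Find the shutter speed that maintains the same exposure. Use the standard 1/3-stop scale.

ISO: 200 → 250 → 320 → 400 → 500 → 640 → 800 → 1000 → 1250 → 1600 → 2000 → 2500 — 3 2/3 stops higher (brighter).
Need 3 2/3 stops darker from the shutter speed: 1.6 → 1.3 → 1 → 0.8 → 0.6 → 0.5 → 0.4 → 0.3 → 1/4 → 1/5 → 1/6 → 1/8.

1/8s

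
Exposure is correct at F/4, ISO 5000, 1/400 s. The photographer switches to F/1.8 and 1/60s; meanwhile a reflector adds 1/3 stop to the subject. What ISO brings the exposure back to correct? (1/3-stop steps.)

Scene light: 1/3 stop brighter.
Aperture: f/4 → f/3.5 → f/3.2 → f/2.8 → f/2.5 → f/2.2 → f/2 → f/1.8 — 2 1/3 stops wider (brighter).
Shutter speed: 1/400 → 1/320 → 1/250 → 1/200 → 1/160 → 1/125 → 1/100 → 1/80 → 1/60 — 2 2/3 stops longer (brighter).
Net so far: 5 1/3 stops brighter. ISO: 5000 → 4000 → 3200 → 2500 → 2000 → 1600 → 1250 → 1000 → 800 → 640 → 500 → 400 → 320 → 250 → 200 → 160 → 125.

ISO 125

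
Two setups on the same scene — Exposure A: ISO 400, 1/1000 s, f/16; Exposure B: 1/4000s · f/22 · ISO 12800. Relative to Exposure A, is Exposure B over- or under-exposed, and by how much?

Aperture: f/16 → f/22 — 1 stop stopped down (darker).
Shutter speed: 1/1000 → 1/2000 → 1/4000 — 2 stops shorter (darker).
ISO: 400 → 800 → 1600 → 3200 → 6400 → 12800 — 5 stops higher (brighter).
Net: −1 −2 +5 = +2 stops.

2 stops brighter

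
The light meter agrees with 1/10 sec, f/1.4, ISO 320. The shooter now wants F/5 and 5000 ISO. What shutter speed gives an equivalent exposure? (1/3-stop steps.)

1/13s

Aperture: f/1.4 → f/1.6 → f/1.8 → f/2 → f/2.2 → f/2.5 → f/2.8 → f/3.2 → f/3.5 → f/4 → f/4.5 → f/5 — 3 2/3 stops smaller aperture (darker).
ISO: 320 → 400 → 500 → 640 → 800 → 1000 → 1250 → 1600 → 2000 → 2500 → 3200 → 4000 → 5000 — 4 stops raised (brighter).
Net change so far: 1/3 stop brighter. Offset with the shutter speed: 1/10 → 1/13.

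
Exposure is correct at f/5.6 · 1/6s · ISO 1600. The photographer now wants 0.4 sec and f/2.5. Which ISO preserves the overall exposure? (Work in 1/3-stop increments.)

ISO 125

Shutter speed: 1/6 → 1/5 → 1/4 → 0.3 → 0.4 — 1 1/3 stops slower (brighter).
Aperture: f/5.6 → f/5 → f/4.5 → f/4 → f/3.5 → f/3.2 → f/2.8 → f/2.5 — 2 1/3 stops larger aperture (brighter).
Net change so far: 3 2/3 stops brighter. Offset with the ISO: 1600 → 1250 → 1000 → 800 → 640 → 500 → 400 → 320 → 250 → 200 → 160 → 125.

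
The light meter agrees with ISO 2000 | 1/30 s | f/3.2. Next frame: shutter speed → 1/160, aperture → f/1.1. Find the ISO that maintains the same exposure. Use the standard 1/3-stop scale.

ISO 1250

Shutter speed: 1/30 → 1/40 → 1/50 → 1/60 → 1/80 → 1/100 → 1/125 → 1/160 — 2 1/3 stops faster (darker).
Aperture: f/3.2 → f/2.8 → f/2.5 → f/2.2 → f/2 → f/1.8 → f/1.6 → f/1.4 → f/1.2 → f/1.1 — 3 stops opened up (brighter).
Net change so far: 2/3 stop brighter. Offset with the ISO: 2000 → 1600 → 1250.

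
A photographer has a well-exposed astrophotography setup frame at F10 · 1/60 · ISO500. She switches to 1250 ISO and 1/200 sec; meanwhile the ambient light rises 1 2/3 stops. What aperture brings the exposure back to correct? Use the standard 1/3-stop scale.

Scene light: 1 2/3 stops brighter.
ISO: 500 → 640 → 800 → 1000 → 1250 — 1 1/3 stops raised (brighter).
Shutter speed: 1/60 → 1/80 → 1/100 → 1/125 → 1/160 → 1/200 — 1 2/3 stops shorter (darker).
Net so far: 1 1/3 stops brighter. Aperture: f/10 → f/11 → f/13 → f/14 → f/16.

f/16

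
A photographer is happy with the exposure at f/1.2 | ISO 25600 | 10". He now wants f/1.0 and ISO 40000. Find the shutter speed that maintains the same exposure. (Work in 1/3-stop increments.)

4 s

Aperture: f/1.2 → f/1.1 → f/1.0 — 2/3 stop larger aperture (brighter).
ISO: 25600 → 32000 → 40000 — 2/3 stop raised (brighter).
Net change so far: 1 1/3 stops brighter. Offset with the shutter speed: 10 → 8 → 6 → 5 → 4.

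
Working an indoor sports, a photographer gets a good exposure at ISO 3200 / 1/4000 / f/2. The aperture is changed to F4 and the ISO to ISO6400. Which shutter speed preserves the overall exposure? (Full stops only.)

Aperture: f/2 → f/2.8 → f/4 — 2 stops stopped down (darker).
ISO: 3200 → 6400 — 1 stop raised (brighter).
Net change so far: 1 stop darker. Offset with the shutter speed: 1/4000 → 1/2000.

1/2000s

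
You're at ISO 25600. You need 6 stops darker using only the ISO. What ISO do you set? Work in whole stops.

ISO: 25600 → 12800 → 6400 → 3200 → 1600 → 800 → 400 — 6 stops lower (darker).

ISO 400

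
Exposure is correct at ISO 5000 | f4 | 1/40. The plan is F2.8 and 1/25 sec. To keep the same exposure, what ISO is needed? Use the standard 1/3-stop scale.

ISO 1600

Aperture: f/4 → f/3.5 → f/3.2 → f/2.8 — 1 stop opened up (brighter).
Shutter speed: 1/40 → 1/30 → 1/25 — 2/3 stop longer (brighter).
Net change so far: 1 2/3 stops brighter. Offset with the ISO: 5000 → 4000 → 3200 → 2500 → 2000 → 1600.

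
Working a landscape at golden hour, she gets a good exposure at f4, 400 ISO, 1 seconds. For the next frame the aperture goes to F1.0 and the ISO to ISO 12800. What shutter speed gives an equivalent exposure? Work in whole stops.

Aperture: f/4 → f/2.8 → f/2 → f/1.4 → f/1.0 — 4 stops opened up (brighter).
ISO: 400 → 800 → 1600 → 3200 → 6400 → 12800 — 5 stops raised (brighter).
Net change so far: 9 stops brighter. Offset with the shutter speed: 1 → 1/2 → 1/4 → 1/8 → 1/15 → 1/30 → 1/60 → 1/125 → 1/250 → 1/500.

1/500s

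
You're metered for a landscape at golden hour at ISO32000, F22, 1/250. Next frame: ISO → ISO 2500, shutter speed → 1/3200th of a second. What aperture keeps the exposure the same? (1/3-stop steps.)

ISO: 32000 → 25600 → 20000 → 16000 → 12800 → 10000 → 8000 → 6400 → 5000 → 4000 → 3200 → 2500 — 3 2/3 stops dropped (darker).
Shutter speed: 1/250 → 1/320 → 1/400 → 1/500 → 1/640 → 1/800 → 1/1000 → 1/1250 → 1/1600 → 1/2000 → 1/2500 → 1/3200 — 3 2/3 stops faster (darker).
Net change so far: 7 1/3 stops darker. Offset with the aperture: f/22 → f/20 → f/18 → f/16 → f/14 → f/13 → f/11 → f/10 → f/9 → f/8 → f/7.1 → f/6.3 → f/5.6 → f/5 → f/4.5 → f/4 → f/3.5 → f/3.2 → f/2.8 → f/2.5 → f/2.2 → f/2 → f/1.8.

f/1.8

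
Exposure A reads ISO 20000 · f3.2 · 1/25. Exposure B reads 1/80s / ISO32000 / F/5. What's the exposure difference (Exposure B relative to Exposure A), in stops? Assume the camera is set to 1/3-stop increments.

Aperture: f/3.2 → f/3.5 → f/4 → f/4.5 → f/5 — 1 1/3 stops narrower (darker).
Shutter speed: 1/25 → 1/30 → 1/40 → 1/50 → 1/60 → 1/80 — 1 2/3 stops faster (darker).
ISO: 20000 → 25600 → 32000 — 2/3 stop raised (brighter).
Net: −1 1/3 −1 2/3 +2/3 = −2 1/3 stops.

2 1/3 stops darker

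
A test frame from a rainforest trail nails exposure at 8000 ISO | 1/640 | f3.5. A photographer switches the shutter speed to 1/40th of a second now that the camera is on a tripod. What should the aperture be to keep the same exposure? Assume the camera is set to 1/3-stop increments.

f/14

Shutter speed: 1/640 → 1/500 → 1/400 → 1/320 → 1/250 → 1/200 → 1/160 → 1/125 → 1/100 → 1/80 → 1/60 → 1/50 → 1/40 — 4 stops slower (brighter).
Need 4 stops darker from the aperture: f/3.5 → f/4 → f/4.5 → f/5 → f/5.6 → f/6.3 → f/7.1 → f/8 → f/9 → f/10 → f/11 → f/13 → f/14.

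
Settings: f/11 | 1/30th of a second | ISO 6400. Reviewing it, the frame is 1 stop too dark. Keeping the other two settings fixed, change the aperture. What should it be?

f/8

Underexposed by 1 stop → need 1 stop brighter.
Aperture: f/11 → f/8.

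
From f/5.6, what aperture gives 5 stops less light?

f/32

Aperture: f/5.6 → f/8 → f/11 → f/16 → f/22 → f/32 — 5 stops narrower (darker).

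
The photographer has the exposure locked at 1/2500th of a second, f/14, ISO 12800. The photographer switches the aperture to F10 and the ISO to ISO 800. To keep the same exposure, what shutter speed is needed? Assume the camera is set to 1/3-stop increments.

1/320s

Aperture: f/14 → f/13 → f/11 → f/10 — 1 stop larger aperture (brighter).
ISO: 12800 → 10000 → 8000 → 6400 → 5000 → 4000 → 3200 → 2500 → 2000 → 1600 → 1250 → 1000 → 800 — 4 stops lower (darker).
Net change so far: 3 stops darker. Offset with the shutter speed: 1/2500 → 1/2000 → 1/1600 → 1/1250 → 1/1000 → 1/800 → 1/640 → 1/500 → 1/400 → 1/320.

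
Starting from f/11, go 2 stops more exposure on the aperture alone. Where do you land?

Aperture: f/11 → f/8 → f/5.6 — 2 stops larger aperture (brighter).

f/5.6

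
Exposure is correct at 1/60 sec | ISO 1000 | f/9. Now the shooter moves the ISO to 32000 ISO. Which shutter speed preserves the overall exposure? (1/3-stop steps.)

ISO: 1000 → 1250 → 1600 → 2000 → 2500 → 3200 → 4000 → 5000 → 6400 → 8000 → 10000 → 12800 → 16000 → 20000 → 25600 → 32000 — 5 stops raised (brighter).
Need 5 stops darker from the shutter speed: 1/60 → 1/80 → 1/100 → 1/125 → 1/160 → 1/200 → 1/250 → 1/320 → 1/400 → 1/500 → 1/640 → 1/800 → 1/1000 → 1/1250 → 1/1600 → 1/2000.

1/2000s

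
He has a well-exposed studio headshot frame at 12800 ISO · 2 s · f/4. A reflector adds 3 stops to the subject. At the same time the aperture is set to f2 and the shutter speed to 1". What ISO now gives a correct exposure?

Scene light: 3 stops brighter.
Aperture: f/4 → f/2.8 → f/2 — 2 stops wider (brighter).
Shutter speed: 2 → 1 — 1 stop faster (darker).
Net so far: 4 stops brighter. ISO: 12800 → 6400 → 3200 → 1600 → 800.

ISO 800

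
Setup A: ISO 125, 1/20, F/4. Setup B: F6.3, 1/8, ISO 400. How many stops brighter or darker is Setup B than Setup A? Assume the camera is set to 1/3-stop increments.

1 2/3 stops brighter

Aperture: f/4 → f/4.5 → f/5 → f/5.6 → f/6.3 — 1 1/3 stops stopped down (darker).
Shutter speed: 1/20 → 1/15 → 1/13 → 1/10 → 1/8 — 1 1/3 stops longer (brighter).
ISO: 125 → 160 → 200 → 250 → 320 → 400 — 1 2/3 stops raised (brighter).
Net: −1 1/3 +1 1/3 +1 2/3 = +1 2/3 stops.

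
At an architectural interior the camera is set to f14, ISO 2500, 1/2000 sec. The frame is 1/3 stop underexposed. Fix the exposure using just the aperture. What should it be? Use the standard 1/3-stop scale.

f/13

Underexposed by 1/3 stop → need 1/3 stop brighter.
Aperture: f/14 → f/13.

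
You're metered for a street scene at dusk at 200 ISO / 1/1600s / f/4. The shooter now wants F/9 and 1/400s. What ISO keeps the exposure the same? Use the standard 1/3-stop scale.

ISO 250

Aperture: f/4 → f/4.5 → f/5 → f/5.6 → f/6.3 → f/7.1 → f/8 → f/9 — 2 1/3 stops narrower (darker).
Shutter speed: 1/1600 → 1/1250 → 1/1000 → 1/800 → 1/640 → 1/500 → 1/400 — 2 stops slower (brighter).
Net change so far: 1/3 stop darker. Offset with the ISO: 200 → 250.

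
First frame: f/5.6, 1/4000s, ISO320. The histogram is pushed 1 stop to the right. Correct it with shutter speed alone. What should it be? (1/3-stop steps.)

Overexposed by 1 stop → need 1 stop darker.
Shutter speed: 1/4000 → 1/5000 → 1/6400 → 1/8000.

1/8000s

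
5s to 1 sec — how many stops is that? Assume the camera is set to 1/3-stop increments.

2 1/3 stops

5 → 4 → 3.2 → 2.5 → 2 → 1.6 → 1.3 → 1 — count the steps: 7 third-stops = 2 1/3 stops.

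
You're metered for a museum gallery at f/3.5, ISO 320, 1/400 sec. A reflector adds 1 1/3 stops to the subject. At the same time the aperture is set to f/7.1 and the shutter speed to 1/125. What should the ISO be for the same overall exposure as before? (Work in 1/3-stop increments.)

ISO 160

Scene light: 1 1/3 stops brighter.
Aperture: f/3.5 → f/4 → f/4.5 → f/5 → f/5.6 → f/6.3 → f/7.1 — 2 stops narrower (darker).
Shutter speed: 1/400 → 1/320 → 1/250 → 1/200 → 1/160 → 1/125 — 1 2/3 stops slower (brighter).
Net so far: 1 stop brighter. ISO: 320 → 250 → 200 → 160.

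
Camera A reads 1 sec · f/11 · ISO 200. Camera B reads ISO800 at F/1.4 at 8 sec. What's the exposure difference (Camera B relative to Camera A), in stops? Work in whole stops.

Aperture: f/11 → f/8 → f/5.6 → f/4 → f/2.8 → f/2 → f/1.4 — 6 stops wider (brighter).
Shutter speed: 1 → 2 → 4 → 8 — 3 stops slower (brighter).
ISO: 200 → 400 → 800 — 2 stops higher (brighter).
Net: +6 +3 +2 = +11 stops.

11 stops brighter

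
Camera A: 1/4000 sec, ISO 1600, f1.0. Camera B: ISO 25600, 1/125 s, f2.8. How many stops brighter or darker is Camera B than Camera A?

Aperture: f/1.0 → f/1.4 → f/2 → f/2.8 — 3 stops smaller aperture (darker).
Shutter speed: 1/4000 → 1/2000 → 1/1000 → 1/500 → 1/250 → 1/125 — 5 stops slower (brighter).
ISO: 1600 → 3200 → 6400 → 12800 → 25600 — 4 stops raised (brighter).
Net: −3 +5 +4 = +6 stops.

6 stops brighter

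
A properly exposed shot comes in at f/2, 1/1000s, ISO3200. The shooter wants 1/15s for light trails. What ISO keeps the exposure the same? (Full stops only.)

Shutter speed: 1/1000 → 1/500 → 1/250 → 1/125 → 1/60 → 1/30 → 1/15 — 6 stops slower (brighter).
Need 6 stops darker from the ISO: 3200 → 1600 → 800 → 400 → 200 → 100 → 50.

ISO 50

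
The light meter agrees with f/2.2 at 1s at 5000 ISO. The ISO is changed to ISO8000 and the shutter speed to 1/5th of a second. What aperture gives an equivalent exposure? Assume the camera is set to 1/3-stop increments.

f/1.2

ISO: 5000 → 6400 → 8000 — 2/3 stop raised (brighter).
Shutter speed: 1 → 0.8 → 0.6 → 0.5 → 0.4 → 0.3 → 1/4 → 1/5 — 2 1/3 stops faster (darker).
Net change so far: 1 2/3 stops darker. Offset with the aperture: f/2.2 → f/2 → f/1.8 → f/1.6 → f/1.4 → f/1.2.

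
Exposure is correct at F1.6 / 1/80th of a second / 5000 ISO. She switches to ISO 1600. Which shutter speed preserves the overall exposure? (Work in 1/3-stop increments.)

ISO: 5000 → 4000 → 3200 → 2500 → 2000 → 1600 — 1 2/3 stops lower (darker).
Need 1 2/3 stops brighter from the shutter speed: 1/80 → 1/60 → 1/50 → 1/40 → 1/30 → 1/25.

1/25s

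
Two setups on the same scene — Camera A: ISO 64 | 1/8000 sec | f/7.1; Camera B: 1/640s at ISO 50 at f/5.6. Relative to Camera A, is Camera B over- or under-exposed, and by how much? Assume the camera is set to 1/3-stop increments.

4 stops brighter

Aperture: f/7.1 → f/6.3 → f/5.6 — 2/3 stop opened up (brighter).
Shutter speed: 1/8000 → 1/6400 → 1/5000 → 1/4000 → 1/3200 → 1/2500 → 1/2000 → 1/1600 → 1/1250 → 1/1000 → 1/800 → 1/640 — 3 2/3 stops slower (brighter).
ISO: 64 → 50 — 1/3 stop dropped (darker).
Net: +2/3 +3 2/3 −1/3 = +4 stops.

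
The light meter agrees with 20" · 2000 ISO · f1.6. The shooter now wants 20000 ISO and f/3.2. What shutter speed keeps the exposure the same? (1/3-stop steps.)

ISO: 2000 → 2500 → 3200 → 4000 → 5000 → 6400 → 8000 → 10000 → 12800 → 16000 → 20000 — 3 1/3 stops higher (brighter).
Aperture: f/1.6 → f/1.8 → f/2 → f/2.2 → f/2.5 → f/2.8 → f/3.2 — 2 stops smaller aperture (darker).
Net change so far: 1 1/3 stops brighter. Offset with the shutter speed: 20 → 15 → 13 → 10 → 8.

8 s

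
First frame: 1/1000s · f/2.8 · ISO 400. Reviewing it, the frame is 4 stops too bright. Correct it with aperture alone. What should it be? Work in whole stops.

f/11

Overexposed by 4 stops → need 4 stops darker.
Aperture: f/2.8 → f/4 → f/5.6 → f/8 → f/11.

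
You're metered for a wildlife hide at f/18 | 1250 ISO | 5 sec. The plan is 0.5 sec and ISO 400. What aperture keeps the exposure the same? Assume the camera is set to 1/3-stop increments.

f/3.2

Shutter speed: 5 → 4 → 3.2 → 2.5 → 2 → 1.6 → 1.3 → 1 → 0.8 → 0.6 → 0.5 — 3 1/3 stops faster (darker).
ISO: 1250 → 1000 → 800 → 640 → 500 → 400 — 1 2/3 stops lower (darker).
Net change so far: 5 stops darker. Offset with the aperture: f/18 → f/16 → f/14 → f/13 → f/11 → f/10 → f/9 → f/8 → f/7.1 → f/6.3 → f/5.6 → f/5 → f/4.5 → f/4 → f/3.5 → f/3.2.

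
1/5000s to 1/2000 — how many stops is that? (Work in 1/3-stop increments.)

1 1/3 stops

1/5000 → 1/4000 → 1/3200 → 1/2500 → 1/2000 — count the steps: 4 third-stops = 1 1/3 stops.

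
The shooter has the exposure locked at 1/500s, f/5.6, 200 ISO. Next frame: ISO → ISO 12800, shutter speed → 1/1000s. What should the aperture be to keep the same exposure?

ISO: 200 → 400 → 800 → 1600 → 3200 → 6400 → 12800 — 6 stops higher (brighter).
Shutter speed: 1/500 → 1/1000 — 1 stop shorter (darker).
Net change so far: 5 stops brighter. Offset with the aperture: f/5.6 → f/8 → f/11 → f/16 → f/22 → f/32.

f/32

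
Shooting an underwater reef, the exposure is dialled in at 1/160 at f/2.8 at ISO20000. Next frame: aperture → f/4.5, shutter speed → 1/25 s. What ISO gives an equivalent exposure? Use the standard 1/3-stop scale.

Aperture: f/2.8 → f/3.2 → f/3.5 → f/4 → f/4.5 — 1 1/3 stops smaller aperture (darker).
Shutter speed: 1/160 → 1/125 → 1/100 → 1/80 → 1/60 → 1/50 → 1/40 → 1/30 → 1/25 — 2 2/3 stops slower (brighter).
Net change so far: 1 1/3 stops brighter. Offset with the ISO: 20000 → 16000 → 12800 → 10000 → 8000.

ISO 8000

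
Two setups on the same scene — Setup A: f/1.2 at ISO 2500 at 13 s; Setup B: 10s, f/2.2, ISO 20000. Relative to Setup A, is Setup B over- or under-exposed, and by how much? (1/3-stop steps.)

Aperture: f/1.2 → f/1.4 → f/1.6 → f/1.8 → f/2 → f/2.2 — 1 2/3 stops narrower (darker).
Shutter speed: 13 → 10 — 1/3 stop faster (darker).
ISO: 2500 → 3200 → 4000 → 5000 → 6400 → 8000 → 10000 → 12800 → 16000 → 20000 — 3 stops raised (brighter).
Net: −1 2/3 −1/3 +3 = +1 stop.

1 stop brighter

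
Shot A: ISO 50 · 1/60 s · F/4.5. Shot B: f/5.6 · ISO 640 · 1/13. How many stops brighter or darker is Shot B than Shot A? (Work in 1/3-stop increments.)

Aperture: f/4.5 → f/5 → f/5.6 — 2/3 stop narrower (darker).
Shutter speed: 1/60 → 1/50 → 1/40 → 1/30 → 1/25 → 1/20 → 1/15 → 1/13 — 2 1/3 stops longer (brighter).
ISO: 50 → 64 → 80 → 100 → 125 → 160 → 200 → 250 → 320 → 400 → 500 → 640 — 3 2/3 stops higher (brighter).
Net: −2/3 +2 1/3 +3 2/3 = +5 1/3 stops.

5 1/3 stops brighter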